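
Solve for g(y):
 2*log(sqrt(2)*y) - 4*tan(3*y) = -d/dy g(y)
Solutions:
 g(y) = C1 - 2*y*log(y) - y*log(2) + 2*y - 4*log(cos(3*y))/3


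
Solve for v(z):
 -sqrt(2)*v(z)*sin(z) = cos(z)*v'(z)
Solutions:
 v(z) = C1*cos(z)^(sqrt(2))


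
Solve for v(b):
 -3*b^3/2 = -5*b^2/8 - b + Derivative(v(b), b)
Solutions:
 v(b) = C1 - 3*b^4/8 + 5*b^3/24 + b^2/2


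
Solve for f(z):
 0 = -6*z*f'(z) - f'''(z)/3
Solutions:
 f(z) = C1 + Integral(C2*airyai(-18^(1/3)*z) + C3*airybi(-18^(1/3)*z), z)


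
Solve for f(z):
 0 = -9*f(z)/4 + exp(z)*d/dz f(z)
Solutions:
 f(z) = C1*exp(-9*exp(-z)/4)


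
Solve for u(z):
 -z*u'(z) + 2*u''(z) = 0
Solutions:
 u(z) = C1 + C2*erfi(z/2)


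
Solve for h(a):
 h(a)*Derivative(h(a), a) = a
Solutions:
 h(a) = -sqrt(C1 + a^2)
 h(a) = sqrt(C1 + a^2)


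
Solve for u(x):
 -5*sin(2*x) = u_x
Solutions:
 u(x) = C1 + 5*cos(2*x)/2


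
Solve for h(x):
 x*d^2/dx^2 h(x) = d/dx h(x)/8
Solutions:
 h(x) = C1 + C2*x^(9/8)


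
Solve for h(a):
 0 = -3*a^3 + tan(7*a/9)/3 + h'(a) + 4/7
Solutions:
 h(a) = C1 + 3*a^4/4 - 4*a/7 + 3*log(cos(7*a/9))/7


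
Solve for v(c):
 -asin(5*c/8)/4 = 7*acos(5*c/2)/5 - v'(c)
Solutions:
 v(c) = C1 + 7*c*acos(5*c/2)/5 + c*asin(5*c/8)/4 - 7*sqrt(4 - 25*c^2)/25 + sqrt(64 - 25*c^2)/20


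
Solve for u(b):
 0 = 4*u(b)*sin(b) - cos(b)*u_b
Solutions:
 u(b) = C1/cos(b)^4


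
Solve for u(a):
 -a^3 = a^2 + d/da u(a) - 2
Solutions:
 u(a) = C1 - a^4/4 - a^3/3 + 2*a


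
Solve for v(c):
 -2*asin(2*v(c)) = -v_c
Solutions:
 Integral(1/asin(2*_y), (_y, v(c))) = C1 + 2*c


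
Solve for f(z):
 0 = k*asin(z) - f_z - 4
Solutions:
 f(z) = C1 + k*(z*asin(z) + sqrt(1 - z^2)) - 4*z


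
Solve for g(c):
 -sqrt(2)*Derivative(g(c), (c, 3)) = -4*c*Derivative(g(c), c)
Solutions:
 g(c) = C1 + Integral(C2*airyai(sqrt(2)*c) + C3*airybi(sqrt(2)*c), c)


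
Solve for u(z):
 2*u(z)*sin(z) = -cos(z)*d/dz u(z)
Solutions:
 u(z) = C1*cos(z)^2


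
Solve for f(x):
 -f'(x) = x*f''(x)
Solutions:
 f(x) = C1 + C2*log(x)


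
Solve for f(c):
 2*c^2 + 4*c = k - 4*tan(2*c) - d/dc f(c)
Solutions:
 f(c) = C1 - 2*c^3/3 - 2*c^2 + c*k + 2*log(cos(2*c))


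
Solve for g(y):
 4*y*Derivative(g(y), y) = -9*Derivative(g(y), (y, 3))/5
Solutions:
 g(y) = C1 + Integral(C2*airyai(-60^(1/3)*y/3) + C3*airybi(-60^(1/3)*y/3), y)


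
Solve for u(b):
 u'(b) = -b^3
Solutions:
 u(b) = C1 - b^4/4


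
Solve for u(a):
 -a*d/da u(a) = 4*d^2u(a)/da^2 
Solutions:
 u(a) = C1 + C2*erf(sqrt(2)*a/4)


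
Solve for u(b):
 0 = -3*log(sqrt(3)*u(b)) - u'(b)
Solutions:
 2*Integral(1/(2*log(_y) + log(3)), (_y, u(b)))/3 = C1 - b


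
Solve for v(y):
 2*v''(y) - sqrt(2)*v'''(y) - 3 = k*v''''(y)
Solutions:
 v(y) = C1 + C2*y + C3*exp(sqrt(2)*y*(sqrt(4*k + 1) - 1)/(2*k)) + C4*exp(-sqrt(2)*y*(sqrt(4*k + 1) + 1)/(2*k)) + 3*y^2/4


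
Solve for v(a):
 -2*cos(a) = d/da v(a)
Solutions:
 v(a) = C1 - 2*sin(a)


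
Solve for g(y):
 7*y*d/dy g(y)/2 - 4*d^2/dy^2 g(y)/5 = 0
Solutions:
 g(y) = C1 + C2*erfi(sqrt(35)*y/4)


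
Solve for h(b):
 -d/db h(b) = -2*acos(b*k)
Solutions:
 h(b) = C1 + 2*Piecewise((b*acos(b*k) - sqrt(-b^2*k^2 + 1)/k, Ne(k, 0)), (pi*b/2, True))


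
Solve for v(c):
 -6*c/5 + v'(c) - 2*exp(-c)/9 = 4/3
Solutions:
 v(c) = C1 + 3*c^2/5 + 4*c/3 - 2*exp(-c)/9


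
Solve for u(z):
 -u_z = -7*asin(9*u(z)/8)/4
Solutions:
 Integral(1/asin(9*_y/8), (_y, u(z))) = C1 + 7*z/4


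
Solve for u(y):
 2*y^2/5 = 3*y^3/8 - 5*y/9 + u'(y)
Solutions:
 u(y) = C1 - 3*y^4/32 + 2*y^3/15 + 5*y^2/18


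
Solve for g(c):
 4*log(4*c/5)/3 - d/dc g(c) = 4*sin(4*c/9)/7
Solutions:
 g(c) = C1 + 4*c*log(c)/3 - 2*c*log(5) - 4*c/3 + 2*c*log(2) + 2*c*log(10)/3 + 9*cos(4*c/9)/7


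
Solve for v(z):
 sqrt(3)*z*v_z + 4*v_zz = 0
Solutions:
 v(z) = C1 + C2*erf(sqrt(2)*3^(1/4)*z/4)


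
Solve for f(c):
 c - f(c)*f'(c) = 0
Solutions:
 f(c) = -sqrt(C1 + c^2)
 f(c) = sqrt(C1 + c^2)


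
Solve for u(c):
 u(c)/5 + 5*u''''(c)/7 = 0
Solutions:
 u(c) = (C1*sin(sqrt(10)*7^(1/4)*c/10) + C2*cos(sqrt(10)*7^(1/4)*c/10))*exp(-sqrt(10)*7^(1/4)*c/10) + (C3*sin(sqrt(10)*7^(1/4)*c/10) + C4*cos(sqrt(10)*7^(1/4)*c/10))*exp(sqrt(10)*7^(1/4)*c/10)


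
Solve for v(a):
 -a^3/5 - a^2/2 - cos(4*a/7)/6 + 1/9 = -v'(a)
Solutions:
 v(a) = C1 + a^4/20 + a^3/6 - a/9 + 7*sin(4*a/7)/24


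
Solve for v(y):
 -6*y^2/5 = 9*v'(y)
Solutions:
 v(y) = C1 - 2*y^3/45


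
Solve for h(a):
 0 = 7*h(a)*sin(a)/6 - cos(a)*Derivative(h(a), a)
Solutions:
 h(a) = C1/cos(a)^(7/6)


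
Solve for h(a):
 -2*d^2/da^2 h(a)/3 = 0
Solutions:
 h(a) = C1 + C2*a


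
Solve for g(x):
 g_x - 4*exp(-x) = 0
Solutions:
 g(x) = C1 - 4*exp(-x)


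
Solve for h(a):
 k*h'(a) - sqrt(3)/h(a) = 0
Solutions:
 h(a) = -sqrt(C1 + 2*sqrt(3)*a/k)
 h(a) = sqrt(C1 + 2*sqrt(3)*a/k)


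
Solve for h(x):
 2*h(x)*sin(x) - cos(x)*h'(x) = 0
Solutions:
 h(x) = C1/cos(x)^2


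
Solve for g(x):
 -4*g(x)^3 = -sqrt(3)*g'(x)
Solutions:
 g(x) = -sqrt(6)*sqrt(-1/(C1 + 4*sqrt(3)*x))/2
 g(x) = sqrt(6)*sqrt(-1/(C1 + 4*sqrt(3)*x))/2


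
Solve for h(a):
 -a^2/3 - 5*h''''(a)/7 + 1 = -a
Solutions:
 h(a) = C1 + C2*a + C3*a^2 + C4*a^3 - 7*a^6/5400 + 7*a^5/600 + 7*a^4/120


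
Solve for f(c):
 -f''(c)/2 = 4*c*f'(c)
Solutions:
 f(c) = C1 + C2*erf(2*c)


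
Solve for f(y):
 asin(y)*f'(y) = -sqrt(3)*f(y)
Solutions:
 f(y) = C1*exp(-sqrt(3)*Integral(1/asin(y), y))


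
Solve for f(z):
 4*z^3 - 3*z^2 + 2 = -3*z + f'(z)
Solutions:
 f(z) = C1 + z^4 - z^3 + 3*z^2/2 + 2*z


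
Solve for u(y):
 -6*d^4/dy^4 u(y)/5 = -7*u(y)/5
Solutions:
 u(y) = C1*exp(-6^(3/4)*7^(1/4)*y/6) + C2*exp(6^(3/4)*7^(1/4)*y/6) + C3*sin(6^(3/4)*7^(1/4)*y/6) + C4*cos(6^(3/4)*7^(1/4)*y/6)


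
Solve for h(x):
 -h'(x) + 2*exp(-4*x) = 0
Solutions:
 h(x) = C1 - exp(-4*x)/2


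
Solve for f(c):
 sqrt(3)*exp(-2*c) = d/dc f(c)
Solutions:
 f(c) = C1 - sqrt(3)*exp(-2*c)/2


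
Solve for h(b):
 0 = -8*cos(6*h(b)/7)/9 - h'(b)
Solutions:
 8*b/9 - 7*log(sin(6*h(b)/7) - 1)/12 + 7*log(sin(6*h(b)/7) + 1)/12 = C1


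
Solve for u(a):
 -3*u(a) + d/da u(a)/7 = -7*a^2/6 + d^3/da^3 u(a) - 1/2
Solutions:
 u(a) = C1*exp(a*(2*3^(2/3)*98^(1/3)/(sqrt(1750245) + 1323)^(1/3) + 84^(1/3)*(sqrt(1750245) + 1323)^(1/3))/84)*sin(3^(1/6)*a*(-28^(1/3)*3^(2/3)*(sqrt(1750245) + 1323)^(1/3) + 6*98^(1/3)/(sqrt(1750245) + 1323)^(1/3))/84) + C2*exp(a*(2*3^(2/3)*98^(1/3)/(sqrt(1750245) + 1323)^(1/3) + 84^(1/3)*(sqrt(1750245) + 1323)^(1/3))/84)*cos(3^(1/6)*a*(-28^(1/3)*3^(2/3)*(sqrt(1750245) + 1323)^(1/3) + 6*98^(1/3)/(sqrt(1750245) + 1323)^(1/3))/84) + C3*exp(-a*(2*3^(2/3)*98^(1/3)/(sqrt(1750245) + 1323)^(1/3) + 84^(1/3)*(sqrt(1750245) + 1323)^(1/3))/42) + 7*a^2/18 + a/27 + 191/1134


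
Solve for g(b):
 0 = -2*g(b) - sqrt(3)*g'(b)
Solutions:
 g(b) = C1*exp(-2*sqrt(3)*b/3)


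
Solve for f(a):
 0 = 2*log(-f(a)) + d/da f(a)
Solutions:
 -li(-f(a)) = C1 - 2*a


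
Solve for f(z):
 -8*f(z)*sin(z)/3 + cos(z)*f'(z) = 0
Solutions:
 f(z) = C1/cos(z)^(8/3)


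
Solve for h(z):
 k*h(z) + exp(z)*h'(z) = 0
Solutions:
 h(z) = C1*exp(k*exp(-z))


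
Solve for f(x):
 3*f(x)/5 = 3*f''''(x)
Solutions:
 f(x) = C1*exp(-5^(3/4)*x/5) + C2*exp(5^(3/4)*x/5) + C3*sin(5^(3/4)*x/5) + C4*cos(5^(3/4)*x/5)


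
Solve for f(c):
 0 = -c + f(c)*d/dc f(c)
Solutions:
 f(c) = -sqrt(C1 + c^2)
 f(c) = sqrt(C1 + c^2)


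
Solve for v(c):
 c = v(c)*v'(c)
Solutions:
 v(c) = -sqrt(C1 + c^2)
 v(c) = sqrt(C1 + c^2)


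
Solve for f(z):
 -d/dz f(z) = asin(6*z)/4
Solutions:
 f(z) = C1 - z*asin(6*z)/4 - sqrt(1 - 36*z^2)/24


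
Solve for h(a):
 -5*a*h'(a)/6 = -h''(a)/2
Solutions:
 h(a) = C1 + C2*erfi(sqrt(30)*a/6)


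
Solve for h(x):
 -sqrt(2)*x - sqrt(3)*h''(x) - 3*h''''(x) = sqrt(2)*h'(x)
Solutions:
 h(x) = C1 + C2*exp(2^(1/3)*x*(-2*sqrt(3)/(9*sqrt(2) + sqrt(6)*sqrt(2*sqrt(3) + 27))^(1/3) + 2^(1/3)*(9*sqrt(2) + sqrt(6)*sqrt(2*sqrt(3) + 27))^(1/3))/12)*sin(2^(1/3)*x*(6/(9*sqrt(2) + sqrt(6)*sqrt(2*sqrt(3) + 27))^(1/3) + 2^(1/3)*sqrt(3)*(9*sqrt(2) + sqrt(6)*sqrt(2*sqrt(3) + 27))^(1/3))/12) + C3*exp(2^(1/3)*x*(-2*sqrt(3)/(9*sqrt(2) + sqrt(6)*sqrt(2*sqrt(3) + 27))^(1/3) + 2^(1/3)*(9*sqrt(2) + sqrt(6)*sqrt(2*sqrt(3) + 27))^(1/3))/12)*cos(2^(1/3)*x*(6/(9*sqrt(2) + sqrt(6)*sqrt(2*sqrt(3) + 27))^(1/3) + 2^(1/3)*sqrt(3)*(9*sqrt(2) + sqrt(6)*sqrt(2*sqrt(3) + 27))^(1/3))/12) + C4*exp(-2^(1/3)*x*(-2*sqrt(3)/(9*sqrt(2) + sqrt(6)*sqrt(2*sqrt(3) + 27))^(1/3) + 2^(1/3)*(9*sqrt(2) + sqrt(6)*sqrt(2*sqrt(3) + 27))^(1/3))/6) - x^2/2 + sqrt(6)*x/2


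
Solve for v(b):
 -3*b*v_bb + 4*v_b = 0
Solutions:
 v(b) = C1 + C2*b^(7/3)


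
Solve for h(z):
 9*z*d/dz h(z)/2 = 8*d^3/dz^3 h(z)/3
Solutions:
 h(z) = C1 + Integral(C2*airyai(3*2^(2/3)*z/4) + C3*airybi(3*2^(2/3)*z/4), z)


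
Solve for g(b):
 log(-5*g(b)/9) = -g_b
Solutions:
 Integral(1/(log(-_y) - 2*log(3) + log(5)), (_y, g(b))) = C1 - b


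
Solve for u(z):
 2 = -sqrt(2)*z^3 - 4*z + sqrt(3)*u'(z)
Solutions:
 u(z) = C1 + sqrt(6)*z^4/12 + 2*sqrt(3)*z^2/3 + 2*sqrt(3)*z/3


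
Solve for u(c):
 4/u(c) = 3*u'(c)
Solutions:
 u(c) = -sqrt(C1 + 24*c)/3
 u(c) = sqrt(C1 + 24*c)/3


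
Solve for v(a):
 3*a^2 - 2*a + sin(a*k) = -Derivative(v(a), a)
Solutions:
 v(a) = C1 - a^3 + a^2 + cos(a*k)/k


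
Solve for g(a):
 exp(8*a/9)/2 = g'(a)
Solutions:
 g(a) = C1 + 9*exp(8*a/9)/16


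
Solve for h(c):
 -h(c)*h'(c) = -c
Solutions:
 h(c) = -sqrt(C1 + c^2)
 h(c) = sqrt(C1 + c^2)


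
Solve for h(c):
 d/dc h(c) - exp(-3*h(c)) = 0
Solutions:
 h(c) = log(C1 + 3*c)/3
 h(c) = log((-3^(1/3) - 3^(5/6)*I)*(C1 + c)^(1/3)/2)
 h(c) = log((-3^(1/3) + 3^(5/6)*I)*(C1 + c)^(1/3)/2)


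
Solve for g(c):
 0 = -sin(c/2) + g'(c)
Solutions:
 g(c) = C1 - 2*cos(c/2)


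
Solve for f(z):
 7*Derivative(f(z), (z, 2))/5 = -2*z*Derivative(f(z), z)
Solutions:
 f(z) = C1 + C2*erf(sqrt(35)*z/7)


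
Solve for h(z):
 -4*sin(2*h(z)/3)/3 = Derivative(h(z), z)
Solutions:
 4*z/3 + 3*log(cos(2*h(z)/3) - 1)/4 - 3*log(cos(2*h(z)/3) + 1)/4 = C1


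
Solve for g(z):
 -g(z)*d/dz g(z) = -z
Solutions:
 g(z) = -sqrt(C1 + z^2)
 g(z) = sqrt(C1 + z^2)


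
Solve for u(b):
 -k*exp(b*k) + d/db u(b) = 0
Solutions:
 u(b) = C1 + exp(b*k)


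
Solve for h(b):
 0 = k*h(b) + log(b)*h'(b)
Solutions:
 h(b) = C1*exp(-k*li(b))


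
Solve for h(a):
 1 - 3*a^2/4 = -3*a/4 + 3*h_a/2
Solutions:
 h(a) = C1 - a^3/6 + a^2/4 + 2*a/3


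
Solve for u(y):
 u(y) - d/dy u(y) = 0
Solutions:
 u(y) = C1*exp(y)


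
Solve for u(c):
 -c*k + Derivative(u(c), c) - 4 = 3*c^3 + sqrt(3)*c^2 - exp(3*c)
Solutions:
 u(c) = C1 + 3*c^4/4 + sqrt(3)*c^3/3 + c^2*k/2 + 4*c - exp(3*c)/3


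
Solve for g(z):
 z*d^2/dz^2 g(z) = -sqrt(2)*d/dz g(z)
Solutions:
 g(z) = C1 + C2*z^(1 - sqrt(2))


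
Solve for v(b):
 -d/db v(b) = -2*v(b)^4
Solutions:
 v(b) = (-1/(C1 + 6*b))^(1/3)
 v(b) = (-1/(C1 + 2*b))^(1/3)*(-3^(2/3) - 3*3^(1/6)*I)/6
 v(b) = (-1/(C1 + 2*b))^(1/3)*(-3^(2/3) + 3*3^(1/6)*I)/6


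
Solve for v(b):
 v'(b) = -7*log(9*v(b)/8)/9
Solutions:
 -9*Integral(1/(-log(_y) - 2*log(3) + 3*log(2)), (_y, v(b)))/7 = C1 - b


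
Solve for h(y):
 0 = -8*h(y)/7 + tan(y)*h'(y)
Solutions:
 h(y) = C1*sin(y)^(8/7)


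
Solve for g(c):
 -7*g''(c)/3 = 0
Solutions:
 g(c) = C1 + C2*c


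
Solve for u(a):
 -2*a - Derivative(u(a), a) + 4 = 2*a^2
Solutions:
 u(a) = C1 - 2*a^3/3 - a^2 + 4*a


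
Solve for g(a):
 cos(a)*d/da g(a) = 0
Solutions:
 g(a) = C1


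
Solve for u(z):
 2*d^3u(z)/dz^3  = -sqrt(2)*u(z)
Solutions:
 u(z) = C3*exp(-2^(5/6)*z/2) + (C1*sin(2^(5/6)*sqrt(3)*z/4) + C2*cos(2^(5/6)*sqrt(3)*z/4))*exp(2^(5/6)*z/4)


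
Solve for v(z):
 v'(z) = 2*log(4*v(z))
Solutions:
 -Integral(1/(log(_y) + 2*log(2)), (_y, v(z)))/2 = C1 - z


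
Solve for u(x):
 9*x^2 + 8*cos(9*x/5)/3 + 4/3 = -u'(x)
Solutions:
 u(x) = C1 - 3*x^3 - 4*x/3 - 40*sin(9*x/5)/27


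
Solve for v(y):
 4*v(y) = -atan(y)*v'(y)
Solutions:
 v(y) = C1*exp(-4*Integral(1/atan(y), y))


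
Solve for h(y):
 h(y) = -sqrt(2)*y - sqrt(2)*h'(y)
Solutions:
 h(y) = C1*exp(-sqrt(2)*y/2) - sqrt(2)*y + 2


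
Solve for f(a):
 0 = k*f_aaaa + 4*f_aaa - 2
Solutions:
 f(a) = C1 + C2*a + C3*a^2 + C4*exp(-4*a/k) + a^3/12


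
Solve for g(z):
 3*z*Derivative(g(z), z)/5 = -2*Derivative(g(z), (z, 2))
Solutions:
 g(z) = C1 + C2*erf(sqrt(15)*z/10)


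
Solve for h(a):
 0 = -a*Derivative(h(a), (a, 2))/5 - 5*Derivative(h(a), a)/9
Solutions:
 h(a) = C1 + C2/a^(16/9)


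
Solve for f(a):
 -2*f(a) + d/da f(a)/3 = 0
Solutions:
 f(a) = C1*exp(6*a)


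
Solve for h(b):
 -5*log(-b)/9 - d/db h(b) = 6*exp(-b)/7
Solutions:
 h(b) = C1 - 5*b*log(-b)/9 + 5*b/9 + 6*exp(-b)/7


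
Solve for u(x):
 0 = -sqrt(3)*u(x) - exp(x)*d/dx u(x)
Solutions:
 u(x) = C1*exp(sqrt(3)*exp(-x))


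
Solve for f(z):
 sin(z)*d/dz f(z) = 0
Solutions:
 f(z) = C1


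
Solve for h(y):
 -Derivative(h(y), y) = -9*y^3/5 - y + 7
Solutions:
 h(y) = C1 + 9*y^4/20 + y^2/2 - 7*y


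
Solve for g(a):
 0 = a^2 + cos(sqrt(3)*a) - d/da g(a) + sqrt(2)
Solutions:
 g(a) = C1 + a^3/3 + sqrt(2)*a + sqrt(3)*sin(sqrt(3)*a)/3


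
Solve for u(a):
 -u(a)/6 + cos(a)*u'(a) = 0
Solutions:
 u(a) = C1*(sin(a) + 1)^(1/12)/(sin(a) - 1)^(1/12)


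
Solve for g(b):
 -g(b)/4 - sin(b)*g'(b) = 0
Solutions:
 g(b) = C1*(cos(b) + 1)^(1/8)/(cos(b) - 1)^(1/8)


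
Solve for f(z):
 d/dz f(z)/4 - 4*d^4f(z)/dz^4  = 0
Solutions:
 f(z) = C1 + C4*exp(2^(2/3)*z/4) + (C2*sin(2^(2/3)*sqrt(3)*z/8) + C3*cos(2^(2/3)*sqrt(3)*z/8))*exp(-2^(2/3)*z/8)


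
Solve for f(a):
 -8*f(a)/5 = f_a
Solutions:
 f(a) = C1*exp(-8*a/5)


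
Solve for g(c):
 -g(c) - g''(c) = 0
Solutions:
 g(c) = C1*sin(c) + C2*cos(c)


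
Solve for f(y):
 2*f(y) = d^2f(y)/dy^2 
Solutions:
 f(y) = C1*exp(-sqrt(2)*y) + C2*exp(sqrt(2)*y)


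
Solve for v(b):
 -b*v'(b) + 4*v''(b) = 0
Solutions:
 v(b) = C1 + C2*erfi(sqrt(2)*b/4)


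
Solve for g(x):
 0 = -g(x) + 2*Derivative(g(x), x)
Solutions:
 g(x) = C1*exp(x/2)


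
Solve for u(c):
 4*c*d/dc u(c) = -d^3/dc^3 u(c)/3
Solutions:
 u(c) = C1 + Integral(C2*airyai(-12^(1/3)*c) + C3*airybi(-12^(1/3)*c), c)


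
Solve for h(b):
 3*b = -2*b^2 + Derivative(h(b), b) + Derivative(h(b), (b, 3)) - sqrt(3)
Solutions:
 h(b) = C1 + C2*sin(b) + C3*cos(b) + 2*b^3/3 + 3*b^2/2 - 4*b + sqrt(3)*b


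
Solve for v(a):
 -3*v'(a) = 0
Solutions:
 v(a) = C1


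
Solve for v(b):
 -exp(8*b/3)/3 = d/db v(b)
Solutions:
 v(b) = C1 - exp(8*b/3)/8


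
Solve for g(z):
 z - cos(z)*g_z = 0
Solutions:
 g(z) = C1 + Integral(z/cos(z), z)


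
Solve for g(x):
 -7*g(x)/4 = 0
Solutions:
 g(x) = 0


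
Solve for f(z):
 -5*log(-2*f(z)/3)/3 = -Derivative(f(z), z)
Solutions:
 -3*Integral(1/(log(-_y) - log(3) + log(2)), (_y, f(z)))/5 = C1 - z


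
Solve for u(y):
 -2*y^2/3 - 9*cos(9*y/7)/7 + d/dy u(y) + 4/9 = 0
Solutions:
 u(y) = C1 + 2*y^3/9 - 4*y/9 + sin(9*y/7)


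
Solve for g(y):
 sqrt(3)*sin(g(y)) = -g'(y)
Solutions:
 g(y) = -acos((-C1 - exp(2*sqrt(3)*y))/(C1 - exp(2*sqrt(3)*y))) + 2*pi
 g(y) = acos((-C1 - exp(2*sqrt(3)*y))/(C1 - exp(2*sqrt(3)*y)))


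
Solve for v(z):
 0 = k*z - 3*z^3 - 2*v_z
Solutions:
 v(z) = C1 + k*z^2/4 - 3*z^4/8


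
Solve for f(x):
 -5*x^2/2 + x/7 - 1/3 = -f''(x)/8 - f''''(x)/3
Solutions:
 f(x) = C1 + C2*x + C3*sin(sqrt(6)*x/4) + C4*cos(sqrt(6)*x/4) + 5*x^4/3 - 4*x^3/21 - 52*x^2


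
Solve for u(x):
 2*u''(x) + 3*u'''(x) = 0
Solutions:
 u(x) = C1 + C2*x + C3*exp(-2*x/3)


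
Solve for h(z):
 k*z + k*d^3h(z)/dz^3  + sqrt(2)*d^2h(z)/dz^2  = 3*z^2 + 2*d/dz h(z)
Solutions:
 h(z) = C1 + C2*exp(sqrt(2)*z*(sqrt(4*k + 1) - 1)/(2*k)) + C3*exp(-sqrt(2)*z*(sqrt(4*k + 1) + 1)/(2*k)) + k*z^2/4 - 3*k*z/2 + sqrt(2)*k*z/4 - z^3/2 - 3*sqrt(2)*z^2/4 - 3*z/2


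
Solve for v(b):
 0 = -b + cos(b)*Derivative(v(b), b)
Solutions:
 v(b) = C1 + Integral(b/cos(b), b)


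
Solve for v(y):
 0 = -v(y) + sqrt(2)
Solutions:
 v(y) = sqrt(2)


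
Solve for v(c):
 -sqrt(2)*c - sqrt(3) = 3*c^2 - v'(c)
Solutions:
 v(c) = C1 + c^3 + sqrt(2)*c^2/2 + sqrt(3)*c


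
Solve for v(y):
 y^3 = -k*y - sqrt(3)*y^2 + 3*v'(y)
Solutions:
 v(y) = C1 + k*y^2/6 + y^4/12 + sqrt(3)*y^3/9


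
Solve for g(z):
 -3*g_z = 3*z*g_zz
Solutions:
 g(z) = C1 + C2*log(z)


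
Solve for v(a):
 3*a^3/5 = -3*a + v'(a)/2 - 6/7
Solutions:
 v(a) = C1 + 3*a^4/10 + 3*a^2 + 12*a/7


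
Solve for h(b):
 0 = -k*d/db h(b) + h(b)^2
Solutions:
 h(b) = -k/(C1*k + b)


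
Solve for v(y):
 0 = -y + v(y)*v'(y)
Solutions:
 v(y) = -sqrt(C1 + y^2)
 v(y) = sqrt(C1 + y^2)


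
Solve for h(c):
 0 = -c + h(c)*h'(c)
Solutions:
 h(c) = -sqrt(C1 + c^2)
 h(c) = sqrt(C1 + c^2)


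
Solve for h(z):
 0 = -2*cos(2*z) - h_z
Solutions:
 h(z) = C1 - sin(2*z)


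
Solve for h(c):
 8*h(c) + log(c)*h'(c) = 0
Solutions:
 h(c) = C1*exp(-8*li(c))


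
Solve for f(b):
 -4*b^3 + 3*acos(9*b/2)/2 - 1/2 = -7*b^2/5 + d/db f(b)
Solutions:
 f(b) = C1 - b^4 + 7*b^3/15 + 3*b*acos(9*b/2)/2 - b/2 - sqrt(4 - 81*b^2)/6


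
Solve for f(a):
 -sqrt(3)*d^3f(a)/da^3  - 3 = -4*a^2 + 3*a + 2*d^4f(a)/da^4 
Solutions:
 f(a) = C1 + C2*a + C3*a^2 + C4*exp(-sqrt(3)*a/2) + sqrt(3)*a^5/45 + a^4*(-16 - 3*sqrt(3))/72 + a^3*(18 + 23*sqrt(3))/54


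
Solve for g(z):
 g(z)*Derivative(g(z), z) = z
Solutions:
 g(z) = -sqrt(C1 + z^2)
 g(z) = sqrt(C1 + z^2)


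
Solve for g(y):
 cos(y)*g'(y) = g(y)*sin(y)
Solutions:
 g(y) = C1/cos(y)


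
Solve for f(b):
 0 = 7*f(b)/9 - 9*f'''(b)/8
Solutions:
 f(b) = C3*exp(2*3^(2/3)*7^(1/3)*b/9) + (C1*sin(3^(1/6)*7^(1/3)*b/3) + C2*cos(3^(1/6)*7^(1/3)*b/3))*exp(-3^(2/3)*7^(1/3)*b/9)


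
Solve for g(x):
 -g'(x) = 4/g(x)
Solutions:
 g(x) = -sqrt(C1 - 8*x)
 g(x) = sqrt(C1 - 8*x)


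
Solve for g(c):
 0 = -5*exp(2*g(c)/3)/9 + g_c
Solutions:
 g(c) = 3*log(-sqrt(-1/(C1 + 5*c))) - 3*log(2) + 3*log(6)/2 + 3*log(3)
 g(c) = 3*log(-1/(C1 + 5*c))/2 - 3*log(2) + 3*log(6)/2 + 3*log(3)


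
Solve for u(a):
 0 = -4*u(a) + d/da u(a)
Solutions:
 u(a) = C1*exp(4*a)


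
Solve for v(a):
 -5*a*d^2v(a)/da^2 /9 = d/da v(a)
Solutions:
 v(a) = C1 + C2/a^(4/5)


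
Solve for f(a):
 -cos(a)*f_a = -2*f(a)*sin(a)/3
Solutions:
 f(a) = C1/cos(a)^(2/3)


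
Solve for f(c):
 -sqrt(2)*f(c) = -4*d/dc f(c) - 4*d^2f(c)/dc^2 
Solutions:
 f(c) = C1*exp(c*(-1 + sqrt(1 + sqrt(2)))/2) + C2*exp(-c*(1 + sqrt(1 + sqrt(2)))/2)


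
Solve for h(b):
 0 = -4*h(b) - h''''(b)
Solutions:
 h(b) = (C1*sin(b) + C2*cos(b))*exp(-b) + (C3*sin(b) + C4*cos(b))*exp(b)


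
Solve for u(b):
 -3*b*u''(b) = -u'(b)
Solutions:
 u(b) = C1 + C2*b^(4/3)


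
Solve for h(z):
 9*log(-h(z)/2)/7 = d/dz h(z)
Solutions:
 -7*Integral(1/(log(-_y) - log(2)), (_y, h(z)))/9 = C1 - z


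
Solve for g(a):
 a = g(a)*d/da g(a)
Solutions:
 g(a) = -sqrt(C1 + a^2)
 g(a) = sqrt(C1 + a^2)


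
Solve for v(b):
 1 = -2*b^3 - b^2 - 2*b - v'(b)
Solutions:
 v(b) = C1 - b^4/2 - b^3/3 - b^2 - b


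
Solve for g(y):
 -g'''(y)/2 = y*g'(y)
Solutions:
 g(y) = C1 + Integral(C2*airyai(-2^(1/3)*y) + C3*airybi(-2^(1/3)*y), y)


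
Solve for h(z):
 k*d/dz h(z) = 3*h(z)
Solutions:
 h(z) = C1*exp(3*z/k)


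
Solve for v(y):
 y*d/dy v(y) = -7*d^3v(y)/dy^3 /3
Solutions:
 v(y) = C1 + Integral(C2*airyai(-3^(1/3)*7^(2/3)*y/7) + C3*airybi(-3^(1/3)*7^(2/3)*y/7), y)


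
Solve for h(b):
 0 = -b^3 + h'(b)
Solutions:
 h(b) = C1 + b^4/4


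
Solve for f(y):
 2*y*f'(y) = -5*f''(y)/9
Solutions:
 f(y) = C1 + C2*erf(3*sqrt(5)*y/5)


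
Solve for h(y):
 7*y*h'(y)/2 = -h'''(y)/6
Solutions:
 h(y) = C1 + Integral(C2*airyai(-21^(1/3)*y) + C3*airybi(-21^(1/3)*y), y)


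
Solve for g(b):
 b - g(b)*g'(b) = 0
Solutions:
 g(b) = -sqrt(C1 + b^2)
 g(b) = sqrt(C1 + b^2)


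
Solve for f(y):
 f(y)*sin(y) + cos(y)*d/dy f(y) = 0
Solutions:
 f(y) = C1*cos(y)


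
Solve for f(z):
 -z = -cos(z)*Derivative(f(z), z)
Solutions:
 f(z) = C1 + Integral(z/cos(z), z)


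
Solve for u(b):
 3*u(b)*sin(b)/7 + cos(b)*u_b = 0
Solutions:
 u(b) = C1*cos(b)^(3/7)


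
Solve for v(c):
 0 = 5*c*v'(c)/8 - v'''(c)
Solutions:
 v(c) = C1 + Integral(C2*airyai(5^(1/3)*c/2) + C3*airybi(5^(1/3)*c/2), c)


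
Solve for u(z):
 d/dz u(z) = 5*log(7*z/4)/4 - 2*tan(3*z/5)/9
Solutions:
 u(z) = C1 + 5*z*log(z)/4 - 5*z*log(2)/2 - 5*z/4 + 5*z*log(7)/4 + 10*log(cos(3*z/5))/27


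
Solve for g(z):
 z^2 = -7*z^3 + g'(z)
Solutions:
 g(z) = C1 + 7*z^4/4 + z^3/3


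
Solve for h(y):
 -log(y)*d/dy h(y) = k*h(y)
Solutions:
 h(y) = C1*exp(-k*li(y))


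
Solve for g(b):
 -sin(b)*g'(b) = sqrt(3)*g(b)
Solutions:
 g(b) = C1*(cos(b) + 1)^(sqrt(3)/2)/(cos(b) - 1)^(sqrt(3)/2)


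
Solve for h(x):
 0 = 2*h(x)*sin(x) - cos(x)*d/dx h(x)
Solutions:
 h(x) = C1/cos(x)^2


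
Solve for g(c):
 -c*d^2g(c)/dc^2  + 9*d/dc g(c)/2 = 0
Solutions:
 g(c) = C1 + C2*c^(11/2)


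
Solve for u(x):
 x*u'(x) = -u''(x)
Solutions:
 u(x) = C1 + C2*erf(sqrt(2)*x/2)


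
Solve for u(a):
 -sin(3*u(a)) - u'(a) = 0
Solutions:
 u(a) = -acos((-C1 - exp(6*a))/(C1 - exp(6*a)))/3 + 2*pi/3
 u(a) = acos((-C1 - exp(6*a))/(C1 - exp(6*a)))/3


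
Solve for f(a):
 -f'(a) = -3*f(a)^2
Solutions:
 f(a) = -1/(C1 + 3*a)


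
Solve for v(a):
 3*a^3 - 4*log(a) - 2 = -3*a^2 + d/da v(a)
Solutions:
 v(a) = C1 + 3*a^4/4 + a^3 - 4*a*log(a) + 2*a


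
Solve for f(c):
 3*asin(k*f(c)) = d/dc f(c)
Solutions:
 Integral(1/asin(_y*k), (_y, f(c))) = C1 + 3*c


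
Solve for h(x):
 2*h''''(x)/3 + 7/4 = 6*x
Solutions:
 h(x) = C1 + C2*x + C3*x^2 + C4*x^3 + 3*x^5/40 - 7*x^4/64


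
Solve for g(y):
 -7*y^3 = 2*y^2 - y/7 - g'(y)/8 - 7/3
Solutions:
 g(y) = C1 + 14*y^4 + 16*y^3/3 - 4*y^2/7 - 56*y/3


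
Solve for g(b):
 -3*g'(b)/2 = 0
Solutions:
 g(b) = C1


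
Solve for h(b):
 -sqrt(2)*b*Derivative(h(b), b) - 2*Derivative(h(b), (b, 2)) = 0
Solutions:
 h(b) = C1 + C2*erf(2^(1/4)*b/2)


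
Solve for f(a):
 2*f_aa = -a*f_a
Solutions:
 f(a) = C1 + C2*erf(a/2)


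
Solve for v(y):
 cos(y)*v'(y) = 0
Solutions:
 v(y) = C1


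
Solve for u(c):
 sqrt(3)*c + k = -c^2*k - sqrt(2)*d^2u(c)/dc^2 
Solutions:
 u(c) = C1 + C2*c - sqrt(2)*c^4*k/24 - sqrt(6)*c^3/12 - sqrt(2)*c^2*k/4


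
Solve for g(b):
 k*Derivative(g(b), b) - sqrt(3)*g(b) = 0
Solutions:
 g(b) = C1*exp(sqrt(3)*b/k)


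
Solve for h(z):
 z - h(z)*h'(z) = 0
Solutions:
 h(z) = -sqrt(C1 + z^2)
 h(z) = sqrt(C1 + z^2)


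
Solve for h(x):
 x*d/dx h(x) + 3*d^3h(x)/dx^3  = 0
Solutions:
 h(x) = C1 + Integral(C2*airyai(-3^(2/3)*x/3) + C3*airybi(-3^(2/3)*x/3), x)


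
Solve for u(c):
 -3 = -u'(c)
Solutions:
 u(c) = C1 + 3*c


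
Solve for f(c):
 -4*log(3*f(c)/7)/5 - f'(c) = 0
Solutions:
 5*Integral(1/(log(_y) - log(7) + log(3)), (_y, f(c)))/4 = C1 - c


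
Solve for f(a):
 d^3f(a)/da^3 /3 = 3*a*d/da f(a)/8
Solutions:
 f(a) = C1 + Integral(C2*airyai(3^(2/3)*a/2) + C3*airybi(3^(2/3)*a/2), a)


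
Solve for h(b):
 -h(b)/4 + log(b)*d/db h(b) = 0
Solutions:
 h(b) = C1*exp(li(b)/4)


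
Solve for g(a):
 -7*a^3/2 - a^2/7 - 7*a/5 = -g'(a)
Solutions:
 g(a) = C1 + 7*a^4/8 + a^3/21 + 7*a^2/10


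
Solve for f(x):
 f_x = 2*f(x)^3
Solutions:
 f(x) = -sqrt(2)*sqrt(-1/(C1 + 2*x))/2
 f(x) = sqrt(2)*sqrt(-1/(C1 + 2*x))/2


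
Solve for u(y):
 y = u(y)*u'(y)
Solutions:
 u(y) = -sqrt(C1 + y^2)
 u(y) = sqrt(C1 + y^2)


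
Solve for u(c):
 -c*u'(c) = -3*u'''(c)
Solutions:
 u(c) = C1 + Integral(C2*airyai(3^(2/3)*c/3) + C3*airybi(3^(2/3)*c/3), c)


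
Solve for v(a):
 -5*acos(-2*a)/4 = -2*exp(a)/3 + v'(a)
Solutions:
 v(a) = C1 - 5*a*acos(-2*a)/4 - 5*sqrt(1 - 4*a^2)/8 + 2*exp(a)/3


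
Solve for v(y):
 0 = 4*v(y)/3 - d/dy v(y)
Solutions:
 v(y) = C1*exp(4*y/3)


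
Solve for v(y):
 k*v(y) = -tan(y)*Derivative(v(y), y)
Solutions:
 v(y) = C1*exp(-k*log(sin(y)))


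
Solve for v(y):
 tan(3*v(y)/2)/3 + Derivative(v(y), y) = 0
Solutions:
 v(y) = -2*asin(C1*exp(-y/2))/3 + 2*pi/3
 v(y) = 2*asin(C1*exp(-y/2))/3


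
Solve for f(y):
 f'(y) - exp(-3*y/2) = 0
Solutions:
 f(y) = C1 - 2*exp(-3*y/2)/3


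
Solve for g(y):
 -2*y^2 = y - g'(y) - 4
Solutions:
 g(y) = C1 + 2*y^3/3 + y^2/2 - 4*y


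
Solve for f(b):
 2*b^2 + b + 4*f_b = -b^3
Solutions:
 f(b) = C1 - b^4/16 - b^3/6 - b^2/8


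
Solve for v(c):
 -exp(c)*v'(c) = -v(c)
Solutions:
 v(c) = C1*exp(-exp(-c))


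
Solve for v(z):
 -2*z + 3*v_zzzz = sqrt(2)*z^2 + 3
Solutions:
 v(z) = C1 + C2*z + C3*z^2 + C4*z^3 + sqrt(2)*z^6/1080 + z^5/180 + z^4/24


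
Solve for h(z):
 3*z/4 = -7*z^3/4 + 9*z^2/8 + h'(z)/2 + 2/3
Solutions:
 h(z) = C1 + 7*z^4/8 - 3*z^3/4 + 3*z^2/4 - 4*z/3


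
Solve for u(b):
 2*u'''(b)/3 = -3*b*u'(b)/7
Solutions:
 u(b) = C1 + Integral(C2*airyai(-42^(2/3)*b/14) + C3*airybi(-42^(2/3)*b/14), b)


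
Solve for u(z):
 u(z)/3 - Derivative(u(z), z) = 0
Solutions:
 u(z) = C1*exp(z/3)


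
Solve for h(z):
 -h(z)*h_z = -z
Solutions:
 h(z) = -sqrt(C1 + z^2)
 h(z) = sqrt(C1 + z^2)


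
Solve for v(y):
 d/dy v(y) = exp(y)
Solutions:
 v(y) = C1 + exp(y)


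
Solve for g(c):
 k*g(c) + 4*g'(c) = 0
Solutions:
 g(c) = C1*exp(-c*k/4)


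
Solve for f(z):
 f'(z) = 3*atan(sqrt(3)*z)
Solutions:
 f(z) = C1 + 3*z*atan(sqrt(3)*z) - sqrt(3)*log(3*z^2 + 1)/2


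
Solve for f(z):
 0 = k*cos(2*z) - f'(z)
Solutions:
 f(z) = C1 + k*sin(2*z)/2


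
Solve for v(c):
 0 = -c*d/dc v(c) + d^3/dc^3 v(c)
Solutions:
 v(c) = C1 + Integral(C2*airyai(c) + C3*airybi(c), c)


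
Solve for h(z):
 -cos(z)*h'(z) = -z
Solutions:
 h(z) = C1 + Integral(z/cos(z), z)


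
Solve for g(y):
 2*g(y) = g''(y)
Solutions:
 g(y) = C1*exp(-sqrt(2)*y) + C2*exp(sqrt(2)*y)


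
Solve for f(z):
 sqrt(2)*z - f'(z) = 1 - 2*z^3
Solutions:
 f(z) = C1 + z^4/2 + sqrt(2)*z^2/2 - z


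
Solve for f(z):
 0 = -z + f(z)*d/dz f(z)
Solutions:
 f(z) = -sqrt(C1 + z^2)
 f(z) = sqrt(C1 + z^2)


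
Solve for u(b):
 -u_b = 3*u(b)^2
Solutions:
 u(b) = 1/(C1 + 3*b)


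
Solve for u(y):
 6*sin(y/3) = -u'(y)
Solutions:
 u(y) = C1 + 18*cos(y/3)


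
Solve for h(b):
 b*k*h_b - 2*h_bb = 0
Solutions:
 h(b) = Piecewise((-sqrt(pi)*C1*erf(b*sqrt(-k)/2)/sqrt(-k) - C2, (k > 0) | (k < 0)), (-C1*b - C2, True))


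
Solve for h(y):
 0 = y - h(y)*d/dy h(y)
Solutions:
 h(y) = -sqrt(C1 + y^2)
 h(y) = sqrt(C1 + y^2)


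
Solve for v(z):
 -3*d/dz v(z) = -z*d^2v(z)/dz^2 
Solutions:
 v(z) = C1 + C2*z^4


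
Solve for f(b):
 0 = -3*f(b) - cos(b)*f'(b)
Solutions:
 f(b) = C1*(sin(b) - 1)^(3/2)/(sin(b) + 1)^(3/2)


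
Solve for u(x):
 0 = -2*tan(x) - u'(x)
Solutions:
 u(x) = C1 + 2*log(cos(x))


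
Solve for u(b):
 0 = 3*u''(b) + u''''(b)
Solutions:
 u(b) = C1 + C2*b + C3*sin(sqrt(3)*b) + C4*cos(sqrt(3)*b)


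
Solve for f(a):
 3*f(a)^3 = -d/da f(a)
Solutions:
 f(a) = -sqrt(2)*sqrt(-1/(C1 - 3*a))/2
 f(a) = sqrt(2)*sqrt(-1/(C1 - 3*a))/2


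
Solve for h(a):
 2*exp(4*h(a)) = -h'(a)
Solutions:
 h(a) = log(-I*(1/(C1 + 8*a))^(1/4))
 h(a) = log(I*(1/(C1 + 8*a))^(1/4))
 h(a) = log(-(1/(C1 + 8*a))^(1/4))
 h(a) = log(1/(C1 + 8*a))/4


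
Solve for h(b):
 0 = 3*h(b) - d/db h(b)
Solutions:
 h(b) = C1*exp(3*b)


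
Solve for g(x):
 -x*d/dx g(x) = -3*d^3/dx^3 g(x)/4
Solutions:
 g(x) = C1 + Integral(C2*airyai(6^(2/3)*x/3) + C3*airybi(6^(2/3)*x/3), x)


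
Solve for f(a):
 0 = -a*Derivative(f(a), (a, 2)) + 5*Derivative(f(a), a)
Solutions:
 f(a) = C1 + C2*a^6


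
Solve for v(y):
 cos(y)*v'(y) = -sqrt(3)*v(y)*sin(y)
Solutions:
 v(y) = C1*cos(y)^(sqrt(3))


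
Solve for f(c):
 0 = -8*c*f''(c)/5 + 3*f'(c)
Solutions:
 f(c) = C1 + C2*c^(23/8)


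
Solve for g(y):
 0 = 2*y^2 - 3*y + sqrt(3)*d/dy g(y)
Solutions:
 g(y) = C1 - 2*sqrt(3)*y^3/9 + sqrt(3)*y^2/2


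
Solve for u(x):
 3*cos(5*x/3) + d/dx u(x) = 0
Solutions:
 u(x) = C1 - 9*sin(5*x/3)/5


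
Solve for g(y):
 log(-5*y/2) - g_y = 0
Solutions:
 g(y) = C1 + y*log(-y) + y*(-1 - log(2) + log(5))


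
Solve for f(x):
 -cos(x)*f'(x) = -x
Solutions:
 f(x) = C1 + Integral(x/cos(x), x)


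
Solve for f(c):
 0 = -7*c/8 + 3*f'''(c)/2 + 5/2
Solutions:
 f(c) = C1 + C2*c + C3*c^2 + 7*c^4/288 - 5*c^3/18


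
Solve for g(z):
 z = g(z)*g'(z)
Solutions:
 g(z) = -sqrt(C1 + z^2)
 g(z) = sqrt(C1 + z^2)


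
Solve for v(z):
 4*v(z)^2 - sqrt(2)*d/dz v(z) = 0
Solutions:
 v(z) = -1/(C1 + 2*sqrt(2)*z)


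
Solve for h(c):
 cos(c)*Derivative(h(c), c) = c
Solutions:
 h(c) = C1 + Integral(c/cos(c), c)


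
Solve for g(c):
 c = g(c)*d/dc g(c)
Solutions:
 g(c) = -sqrt(C1 + c^2)
 g(c) = sqrt(C1 + c^2)


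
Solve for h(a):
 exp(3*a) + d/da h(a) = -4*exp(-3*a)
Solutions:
 h(a) = C1 - exp(3*a)/3 + 4*exp(-3*a)/3


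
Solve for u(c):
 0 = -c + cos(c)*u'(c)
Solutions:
 u(c) = C1 + Integral(c/cos(c), c)


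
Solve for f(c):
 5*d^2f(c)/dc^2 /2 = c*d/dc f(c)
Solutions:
 f(c) = C1 + C2*erfi(sqrt(5)*c/5)


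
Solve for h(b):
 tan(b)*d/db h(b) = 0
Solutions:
 h(b) = C1


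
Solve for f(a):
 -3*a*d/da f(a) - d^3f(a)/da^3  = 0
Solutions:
 f(a) = C1 + Integral(C2*airyai(-3^(1/3)*a) + C3*airybi(-3^(1/3)*a), a)


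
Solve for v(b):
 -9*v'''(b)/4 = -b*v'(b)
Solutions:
 v(b) = C1 + Integral(C2*airyai(2^(2/3)*3^(1/3)*b/3) + C3*airybi(2^(2/3)*3^(1/3)*b/3), b)


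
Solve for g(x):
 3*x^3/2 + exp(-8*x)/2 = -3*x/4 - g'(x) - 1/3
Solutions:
 g(x) = C1 - 3*x^4/8 - 3*x^2/8 - x/3 + exp(-8*x)/16


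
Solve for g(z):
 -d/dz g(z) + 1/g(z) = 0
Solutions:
 g(z) = -sqrt(C1 + 2*z)
 g(z) = sqrt(C1 + 2*z)


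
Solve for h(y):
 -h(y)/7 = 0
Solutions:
 h(y) = 0


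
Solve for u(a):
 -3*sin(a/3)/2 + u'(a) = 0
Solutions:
 u(a) = C1 - 9*cos(a/3)/2


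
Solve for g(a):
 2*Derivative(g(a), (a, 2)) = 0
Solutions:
 g(a) = C1 + C2*a


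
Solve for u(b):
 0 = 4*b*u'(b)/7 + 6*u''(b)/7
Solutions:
 u(b) = C1 + C2*erf(sqrt(3)*b/3)


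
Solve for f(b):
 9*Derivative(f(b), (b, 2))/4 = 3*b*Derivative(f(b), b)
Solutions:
 f(b) = C1 + C2*erfi(sqrt(6)*b/3)


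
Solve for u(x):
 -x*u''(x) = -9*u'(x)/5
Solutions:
 u(x) = C1 + C2*x^(14/5)


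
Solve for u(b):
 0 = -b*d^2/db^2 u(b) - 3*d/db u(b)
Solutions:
 u(b) = C1 + C2/b^2


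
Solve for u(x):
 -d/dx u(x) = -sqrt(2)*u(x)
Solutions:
 u(x) = C1*exp(sqrt(2)*x)


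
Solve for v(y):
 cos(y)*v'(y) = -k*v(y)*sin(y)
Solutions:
 v(y) = C1*exp(k*log(cos(y)))


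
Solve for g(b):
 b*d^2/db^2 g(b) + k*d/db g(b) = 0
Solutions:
 g(b) = C1 + b^(1 - re(k))*(C2*sin(log(b)*Abs(im(k))) + C3*cos(log(b)*im(k)))


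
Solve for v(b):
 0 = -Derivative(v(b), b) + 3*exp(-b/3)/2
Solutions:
 v(b) = C1 - 9*exp(-b/3)/2


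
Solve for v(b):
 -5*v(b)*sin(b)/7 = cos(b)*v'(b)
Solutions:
 v(b) = C1*cos(b)^(5/7)


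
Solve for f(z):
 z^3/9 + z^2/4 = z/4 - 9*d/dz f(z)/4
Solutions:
 f(z) = C1 - z^4/81 - z^3/27 + z^2/18


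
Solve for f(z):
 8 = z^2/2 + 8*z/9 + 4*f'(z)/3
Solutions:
 f(z) = C1 - z^3/8 - z^2/3 + 6*z


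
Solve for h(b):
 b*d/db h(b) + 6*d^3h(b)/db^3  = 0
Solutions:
 h(b) = C1 + Integral(C2*airyai(-6^(2/3)*b/6) + C3*airybi(-6^(2/3)*b/6), b)


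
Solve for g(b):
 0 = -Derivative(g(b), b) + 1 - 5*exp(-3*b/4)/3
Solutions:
 g(b) = C1 + b + 20*exp(-3*b/4)/9


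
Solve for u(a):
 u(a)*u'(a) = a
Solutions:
 u(a) = -sqrt(C1 + a^2)
 u(a) = sqrt(C1 + a^2)


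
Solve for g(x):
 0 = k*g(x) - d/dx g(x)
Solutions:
 g(x) = C1*exp(k*x)


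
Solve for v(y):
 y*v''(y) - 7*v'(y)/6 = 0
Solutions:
 v(y) = C1 + C2*y^(13/6)


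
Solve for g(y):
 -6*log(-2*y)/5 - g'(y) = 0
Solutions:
 g(y) = C1 - 6*y*log(-y)/5 + 6*y*(1 - log(2))/5


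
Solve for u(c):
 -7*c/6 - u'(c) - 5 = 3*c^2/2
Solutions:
 u(c) = C1 - c^3/2 - 7*c^2/12 - 5*c


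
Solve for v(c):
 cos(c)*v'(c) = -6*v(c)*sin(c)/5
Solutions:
 v(c) = C1*cos(c)^(6/5)


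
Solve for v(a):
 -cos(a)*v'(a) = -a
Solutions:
 v(a) = C1 + Integral(a/cos(a), a)


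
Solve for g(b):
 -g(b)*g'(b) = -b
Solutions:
 g(b) = -sqrt(C1 + b^2)
 g(b) = sqrt(C1 + b^2)


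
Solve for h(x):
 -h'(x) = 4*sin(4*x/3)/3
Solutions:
 h(x) = C1 + cos(4*x/3)


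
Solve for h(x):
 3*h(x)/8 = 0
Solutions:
 h(x) = 0


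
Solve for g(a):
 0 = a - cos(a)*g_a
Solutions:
 g(a) = C1 + Integral(a/cos(a), a)


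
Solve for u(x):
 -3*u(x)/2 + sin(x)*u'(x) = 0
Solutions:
 u(x) = C1*(cos(x) - 1)^(3/4)/(cos(x) + 1)^(3/4)


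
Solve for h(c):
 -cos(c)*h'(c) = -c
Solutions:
 h(c) = C1 + Integral(c/cos(c), c)


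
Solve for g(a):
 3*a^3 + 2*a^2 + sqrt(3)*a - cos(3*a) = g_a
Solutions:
 g(a) = C1 + 3*a^4/4 + 2*a^3/3 + sqrt(3)*a^2/2 - sin(3*a)/3


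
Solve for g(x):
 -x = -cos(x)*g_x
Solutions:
 g(x) = C1 + Integral(x/cos(x), x)


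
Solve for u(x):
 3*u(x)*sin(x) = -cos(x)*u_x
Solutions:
 u(x) = C1*cos(x)^3


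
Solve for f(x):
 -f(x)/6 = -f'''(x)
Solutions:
 f(x) = C3*exp(6^(2/3)*x/6) + (C1*sin(2^(2/3)*3^(1/6)*x/4) + C2*cos(2^(2/3)*3^(1/6)*x/4))*exp(-6^(2/3)*x/12)


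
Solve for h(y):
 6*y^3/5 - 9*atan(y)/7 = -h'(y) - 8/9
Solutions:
 h(y) = C1 - 3*y^4/10 + 9*y*atan(y)/7 - 8*y/9 - 9*log(y^2 + 1)/14


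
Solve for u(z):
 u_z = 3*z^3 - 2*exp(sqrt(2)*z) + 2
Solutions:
 u(z) = C1 + 3*z^4/4 + 2*z - sqrt(2)*exp(sqrt(2)*z)


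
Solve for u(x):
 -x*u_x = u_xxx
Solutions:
 u(x) = C1 + Integral(C2*airyai(-x) + C3*airybi(-x), x)


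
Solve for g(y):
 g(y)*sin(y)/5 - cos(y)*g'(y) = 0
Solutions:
 g(y) = C1/cos(y)^(1/5)


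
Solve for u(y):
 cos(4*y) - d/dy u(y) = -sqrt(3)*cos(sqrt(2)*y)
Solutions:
 u(y) = C1 + sin(4*y)/4 + sqrt(6)*sin(sqrt(2)*y)/2


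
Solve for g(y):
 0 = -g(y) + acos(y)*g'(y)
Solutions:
 g(y) = C1*exp(Integral(1/acos(y), y))


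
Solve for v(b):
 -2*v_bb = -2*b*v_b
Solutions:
 v(b) = C1 + C2*erfi(sqrt(2)*b/2)


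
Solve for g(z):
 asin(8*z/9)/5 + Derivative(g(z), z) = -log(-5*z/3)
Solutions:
 g(z) = C1 - z*log(-z) - z*asin(8*z/9)/5 - z*log(5) + z + z*log(3) - sqrt(81 - 64*z^2)/40


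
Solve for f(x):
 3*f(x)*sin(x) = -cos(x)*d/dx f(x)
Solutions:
 f(x) = C1*cos(x)^3


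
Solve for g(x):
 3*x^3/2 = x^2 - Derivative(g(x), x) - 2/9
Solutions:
 g(x) = C1 - 3*x^4/8 + x^3/3 - 2*x/9


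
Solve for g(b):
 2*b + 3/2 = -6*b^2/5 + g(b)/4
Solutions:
 g(b) = 24*b^2/5 + 8*b + 6


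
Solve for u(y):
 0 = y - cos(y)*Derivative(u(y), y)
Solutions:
 u(y) = C1 + Integral(y/cos(y), y)


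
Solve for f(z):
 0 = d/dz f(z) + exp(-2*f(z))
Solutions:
 f(z) = log(-sqrt(C1 - 2*z))
 f(z) = log(C1 - 2*z)/2


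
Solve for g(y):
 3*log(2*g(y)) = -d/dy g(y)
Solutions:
 Integral(1/(log(_y) + log(2)), (_y, g(y)))/3 = C1 - y


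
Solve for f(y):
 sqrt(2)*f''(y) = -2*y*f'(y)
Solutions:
 f(y) = C1 + C2*erf(2^(3/4)*y/2)


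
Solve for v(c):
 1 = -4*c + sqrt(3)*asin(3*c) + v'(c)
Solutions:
 v(c) = C1 + 2*c^2 + c - sqrt(3)*(c*asin(3*c) + sqrt(1 - 9*c^2)/3)


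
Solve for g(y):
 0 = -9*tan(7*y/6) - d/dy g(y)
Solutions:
 g(y) = C1 + 54*log(cos(7*y/6))/7


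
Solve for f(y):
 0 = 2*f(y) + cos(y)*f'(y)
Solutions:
 f(y) = C1*(sin(y) - 1)/(sin(y) + 1)


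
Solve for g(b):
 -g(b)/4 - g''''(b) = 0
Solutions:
 g(b) = (C1*sin(b/2) + C2*cos(b/2))*exp(-b/2) + (C3*sin(b/2) + C4*cos(b/2))*exp(b/2)


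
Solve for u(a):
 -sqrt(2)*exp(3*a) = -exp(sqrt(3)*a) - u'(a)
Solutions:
 u(a) = C1 + sqrt(2)*exp(3*a)/3 - sqrt(3)*exp(sqrt(3)*a)/3


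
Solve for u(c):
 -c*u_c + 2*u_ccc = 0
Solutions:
 u(c) = C1 + Integral(C2*airyai(2^(2/3)*c/2) + C3*airybi(2^(2/3)*c/2), c)


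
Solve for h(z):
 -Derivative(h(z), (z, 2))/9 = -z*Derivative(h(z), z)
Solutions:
 h(z) = C1 + C2*erfi(3*sqrt(2)*z/2)


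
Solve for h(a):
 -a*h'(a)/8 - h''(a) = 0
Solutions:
 h(a) = C1 + C2*erf(a/4)


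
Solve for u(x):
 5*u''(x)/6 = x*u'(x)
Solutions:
 u(x) = C1 + C2*erfi(sqrt(15)*x/5)


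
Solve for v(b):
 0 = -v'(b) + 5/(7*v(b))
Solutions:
 v(b) = -sqrt(C1 + 70*b)/7
 v(b) = sqrt(C1 + 70*b)/7


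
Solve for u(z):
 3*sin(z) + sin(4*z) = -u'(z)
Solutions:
 u(z) = C1 + 3*cos(z) + cos(4*z)/4


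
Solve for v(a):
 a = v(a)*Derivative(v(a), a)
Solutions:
 v(a) = -sqrt(C1 + a^2)
 v(a) = sqrt(C1 + a^2)


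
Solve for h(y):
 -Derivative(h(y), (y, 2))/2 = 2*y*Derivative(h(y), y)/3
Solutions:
 h(y) = C1 + C2*erf(sqrt(6)*y/3)


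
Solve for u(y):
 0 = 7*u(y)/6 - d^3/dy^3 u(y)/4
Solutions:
 u(y) = C3*exp(14^(1/3)*3^(2/3)*y/3) + (C1*sin(14^(1/3)*3^(1/6)*y/2) + C2*cos(14^(1/3)*3^(1/6)*y/2))*exp(-14^(1/3)*3^(2/3)*y/6)


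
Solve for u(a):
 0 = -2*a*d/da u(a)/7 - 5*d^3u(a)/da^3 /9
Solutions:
 u(a) = C1 + Integral(C2*airyai(-18^(1/3)*35^(2/3)*a/35) + C3*airybi(-18^(1/3)*35^(2/3)*a/35), a)


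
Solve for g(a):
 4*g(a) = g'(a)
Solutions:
 g(a) = C1*exp(4*a)


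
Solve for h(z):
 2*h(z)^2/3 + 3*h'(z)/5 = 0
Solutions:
 h(z) = 9/(C1 + 10*z)


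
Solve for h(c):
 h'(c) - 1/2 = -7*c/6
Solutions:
 h(c) = C1 - 7*c^2/12 + c/2


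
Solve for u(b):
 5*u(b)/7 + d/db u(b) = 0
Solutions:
 u(b) = C1*exp(-5*b/7)


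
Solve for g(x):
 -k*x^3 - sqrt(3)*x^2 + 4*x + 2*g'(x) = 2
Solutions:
 g(x) = C1 + k*x^4/8 + sqrt(3)*x^3/6 - x^2 + x


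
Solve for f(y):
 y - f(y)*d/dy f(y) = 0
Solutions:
 f(y) = -sqrt(C1 + y^2)
 f(y) = sqrt(C1 + y^2)


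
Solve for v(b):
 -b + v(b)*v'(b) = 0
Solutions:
 v(b) = -sqrt(C1 + b^2)
 v(b) = sqrt(C1 + b^2)


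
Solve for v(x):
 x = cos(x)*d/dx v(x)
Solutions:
 v(x) = C1 + Integral(x/cos(x), x)


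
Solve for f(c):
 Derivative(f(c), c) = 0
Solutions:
 f(c) = C1


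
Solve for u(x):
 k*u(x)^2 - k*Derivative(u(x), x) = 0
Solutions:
 u(x) = -1/(C1 + x)


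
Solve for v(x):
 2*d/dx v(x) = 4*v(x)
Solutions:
 v(x) = C1*exp(2*x)


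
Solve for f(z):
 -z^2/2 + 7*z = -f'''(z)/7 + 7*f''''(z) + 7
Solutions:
 f(z) = C1 + C2*z + C3*z^2 + C4*exp(z/49) + 7*z^5/120 + 49*z^4/4 + 14455*z^3/6


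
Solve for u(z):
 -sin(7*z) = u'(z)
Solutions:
 u(z) = C1 + cos(7*z)/7


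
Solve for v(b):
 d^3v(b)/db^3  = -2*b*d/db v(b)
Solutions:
 v(b) = C1 + Integral(C2*airyai(-2^(1/3)*b) + C3*airybi(-2^(1/3)*b), b)


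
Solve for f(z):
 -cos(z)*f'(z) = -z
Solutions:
 f(z) = C1 + Integral(z/cos(z), z)


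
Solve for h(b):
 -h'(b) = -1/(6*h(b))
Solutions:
 h(b) = -sqrt(C1 + 3*b)/3
 h(b) = sqrt(C1 + 3*b)/3


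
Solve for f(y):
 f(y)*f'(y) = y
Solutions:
 f(y) = -sqrt(C1 + y^2)
 f(y) = sqrt(C1 + y^2)


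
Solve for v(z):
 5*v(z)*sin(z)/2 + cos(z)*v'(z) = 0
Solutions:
 v(z) = C1*cos(z)^(5/2)


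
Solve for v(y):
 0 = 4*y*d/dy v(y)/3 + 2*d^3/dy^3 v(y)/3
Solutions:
 v(y) = C1 + Integral(C2*airyai(-2^(1/3)*y) + C3*airybi(-2^(1/3)*y), y)


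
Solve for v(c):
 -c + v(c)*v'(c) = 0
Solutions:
 v(c) = -sqrt(C1 + c^2)
 v(c) = sqrt(C1 + c^2)


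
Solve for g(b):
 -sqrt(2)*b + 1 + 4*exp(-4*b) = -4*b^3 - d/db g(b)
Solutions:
 g(b) = C1 - b^4 + sqrt(2)*b^2/2 - b + exp(-4*b)
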